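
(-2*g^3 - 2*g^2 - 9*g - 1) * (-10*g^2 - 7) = 20*g^5 + 20*g^4 + 104*g^3 + 24*g^2 + 63*g + 7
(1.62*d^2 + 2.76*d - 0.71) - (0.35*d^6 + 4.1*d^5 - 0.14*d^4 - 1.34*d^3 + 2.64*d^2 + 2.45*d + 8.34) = -0.35*d^6 - 4.1*d^5 + 0.14*d^4 + 1.34*d^3 - 1.02*d^2 + 0.31*d - 9.05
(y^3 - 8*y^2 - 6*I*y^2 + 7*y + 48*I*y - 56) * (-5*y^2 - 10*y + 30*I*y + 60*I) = -5*y^5 + 30*y^4 + 60*I*y^4 + 225*y^3 - 360*I*y^3 - 870*y^2 - 750*I*y^2 - 2320*y - 1260*I*y - 3360*I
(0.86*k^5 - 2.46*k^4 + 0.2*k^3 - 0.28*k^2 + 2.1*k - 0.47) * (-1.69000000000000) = -1.4534*k^5 + 4.1574*k^4 - 0.338*k^3 + 0.4732*k^2 - 3.549*k + 0.7943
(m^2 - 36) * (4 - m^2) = -m^4 + 40*m^2 - 144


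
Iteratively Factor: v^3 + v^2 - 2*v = (v + 2)*(v^2 - v) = v*(v + 2)*(v - 1)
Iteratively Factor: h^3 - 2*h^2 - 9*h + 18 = (h + 3)*(h^2 - 5*h + 6) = (h - 3)*(h + 3)*(h - 2)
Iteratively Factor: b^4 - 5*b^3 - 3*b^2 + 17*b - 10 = (b - 1)*(b^3 - 4*b^2 - 7*b + 10) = (b - 5)*(b - 1)*(b^2 + b - 2) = (b - 5)*(b - 1)*(b + 2)*(b - 1)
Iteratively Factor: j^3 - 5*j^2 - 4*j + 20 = (j - 5)*(j^2 - 4) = (j - 5)*(j + 2)*(j - 2)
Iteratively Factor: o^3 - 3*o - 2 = (o + 1)*(o^2 - o - 2) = (o - 2)*(o + 1)*(o + 1)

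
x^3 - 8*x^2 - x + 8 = (x - 8)*(x - 1)*(x + 1)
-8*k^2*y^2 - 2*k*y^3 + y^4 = y^2*(-4*k + y)*(2*k + y)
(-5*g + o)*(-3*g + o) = 15*g^2 - 8*g*o + o^2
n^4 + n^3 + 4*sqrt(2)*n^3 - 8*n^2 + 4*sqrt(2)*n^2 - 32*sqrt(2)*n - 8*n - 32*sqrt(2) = (n + 1)*(n - 2*sqrt(2))*(n + 2*sqrt(2))*(n + 4*sqrt(2))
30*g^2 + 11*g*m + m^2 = (5*g + m)*(6*g + m)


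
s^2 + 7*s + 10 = (s + 2)*(s + 5)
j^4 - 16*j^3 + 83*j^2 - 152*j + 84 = (j - 7)*(j - 6)*(j - 2)*(j - 1)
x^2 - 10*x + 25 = (x - 5)^2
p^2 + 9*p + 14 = (p + 2)*(p + 7)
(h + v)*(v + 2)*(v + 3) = h*v^2 + 5*h*v + 6*h + v^3 + 5*v^2 + 6*v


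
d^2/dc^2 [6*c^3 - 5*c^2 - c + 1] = 36*c - 10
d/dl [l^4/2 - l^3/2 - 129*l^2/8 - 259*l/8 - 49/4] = 2*l^3 - 3*l^2/2 - 129*l/4 - 259/8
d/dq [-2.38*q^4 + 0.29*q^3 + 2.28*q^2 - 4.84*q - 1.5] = -9.52*q^3 + 0.87*q^2 + 4.56*q - 4.84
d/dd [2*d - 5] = 2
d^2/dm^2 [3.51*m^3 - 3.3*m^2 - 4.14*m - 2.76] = 21.06*m - 6.6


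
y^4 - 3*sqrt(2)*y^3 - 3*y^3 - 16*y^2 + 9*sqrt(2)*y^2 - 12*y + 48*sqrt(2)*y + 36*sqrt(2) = (y - 6)*(y + 1)*(y + 2)*(y - 3*sqrt(2))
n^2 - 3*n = n*(n - 3)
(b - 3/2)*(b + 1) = b^2 - b/2 - 3/2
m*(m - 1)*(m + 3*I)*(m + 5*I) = m^4 - m^3 + 8*I*m^3 - 15*m^2 - 8*I*m^2 + 15*m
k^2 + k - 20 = (k - 4)*(k + 5)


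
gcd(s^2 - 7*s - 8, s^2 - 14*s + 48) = s - 8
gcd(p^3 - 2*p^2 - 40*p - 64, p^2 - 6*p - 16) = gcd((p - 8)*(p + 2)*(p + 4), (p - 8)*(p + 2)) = p^2 - 6*p - 16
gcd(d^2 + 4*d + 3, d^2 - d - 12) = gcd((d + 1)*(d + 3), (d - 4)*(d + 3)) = d + 3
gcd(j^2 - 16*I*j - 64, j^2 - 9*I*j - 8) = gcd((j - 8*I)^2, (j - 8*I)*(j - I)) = j - 8*I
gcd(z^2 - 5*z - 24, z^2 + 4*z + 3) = z + 3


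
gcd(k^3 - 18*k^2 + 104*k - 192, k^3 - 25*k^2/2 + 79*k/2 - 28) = k - 8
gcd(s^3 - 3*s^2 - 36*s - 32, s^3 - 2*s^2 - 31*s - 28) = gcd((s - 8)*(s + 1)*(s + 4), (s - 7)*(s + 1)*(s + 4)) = s^2 + 5*s + 4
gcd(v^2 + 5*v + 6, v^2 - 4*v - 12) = v + 2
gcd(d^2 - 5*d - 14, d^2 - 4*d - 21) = d - 7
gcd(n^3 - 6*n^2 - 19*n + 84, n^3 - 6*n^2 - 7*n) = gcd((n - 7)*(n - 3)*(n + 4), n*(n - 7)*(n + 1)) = n - 7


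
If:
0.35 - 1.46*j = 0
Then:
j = 0.24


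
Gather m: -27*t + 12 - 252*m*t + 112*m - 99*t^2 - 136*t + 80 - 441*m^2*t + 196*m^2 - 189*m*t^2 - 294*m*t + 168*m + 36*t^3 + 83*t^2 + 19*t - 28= m^2*(196 - 441*t) + m*(-189*t^2 - 546*t + 280) + 36*t^3 - 16*t^2 - 144*t + 64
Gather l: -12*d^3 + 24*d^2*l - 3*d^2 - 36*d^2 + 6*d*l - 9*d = -12*d^3 - 39*d^2 - 9*d + l*(24*d^2 + 6*d)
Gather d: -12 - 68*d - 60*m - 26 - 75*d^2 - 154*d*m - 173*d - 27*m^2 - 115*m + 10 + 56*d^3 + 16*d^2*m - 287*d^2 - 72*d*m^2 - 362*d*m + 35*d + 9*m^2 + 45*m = 56*d^3 + d^2*(16*m - 362) + d*(-72*m^2 - 516*m - 206) - 18*m^2 - 130*m - 28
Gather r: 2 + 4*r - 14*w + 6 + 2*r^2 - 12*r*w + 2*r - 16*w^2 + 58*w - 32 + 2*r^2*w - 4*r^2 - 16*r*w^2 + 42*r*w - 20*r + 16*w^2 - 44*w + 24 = r^2*(2*w - 2) + r*(-16*w^2 + 30*w - 14)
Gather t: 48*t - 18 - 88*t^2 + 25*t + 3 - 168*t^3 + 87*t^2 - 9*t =-168*t^3 - t^2 + 64*t - 15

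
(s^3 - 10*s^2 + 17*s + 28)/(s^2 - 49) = (s^2 - 3*s - 4)/(s + 7)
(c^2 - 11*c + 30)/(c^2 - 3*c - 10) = (c - 6)/(c + 2)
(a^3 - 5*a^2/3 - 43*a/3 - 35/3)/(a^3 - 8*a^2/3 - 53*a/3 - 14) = (a - 5)/(a - 6)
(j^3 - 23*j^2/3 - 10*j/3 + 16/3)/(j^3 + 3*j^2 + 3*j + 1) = (3*j^2 - 26*j + 16)/(3*(j^2 + 2*j + 1))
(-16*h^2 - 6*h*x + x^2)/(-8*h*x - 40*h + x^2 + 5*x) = (2*h + x)/(x + 5)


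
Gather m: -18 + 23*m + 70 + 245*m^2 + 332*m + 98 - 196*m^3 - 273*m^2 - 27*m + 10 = -196*m^3 - 28*m^2 + 328*m + 160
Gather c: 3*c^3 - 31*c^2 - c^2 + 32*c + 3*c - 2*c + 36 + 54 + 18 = 3*c^3 - 32*c^2 + 33*c + 108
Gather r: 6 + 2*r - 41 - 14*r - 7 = -12*r - 42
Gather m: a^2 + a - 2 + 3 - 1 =a^2 + a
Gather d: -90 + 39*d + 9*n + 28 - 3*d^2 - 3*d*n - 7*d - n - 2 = -3*d^2 + d*(32 - 3*n) + 8*n - 64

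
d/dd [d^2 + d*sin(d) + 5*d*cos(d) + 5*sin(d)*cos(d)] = -5*d*sin(d) + d*cos(d) + 2*d + sin(d) + 5*cos(d) + 5*cos(2*d)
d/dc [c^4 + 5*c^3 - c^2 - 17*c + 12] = 4*c^3 + 15*c^2 - 2*c - 17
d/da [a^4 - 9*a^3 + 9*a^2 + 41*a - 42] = 4*a^3 - 27*a^2 + 18*a + 41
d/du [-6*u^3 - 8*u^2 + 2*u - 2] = -18*u^2 - 16*u + 2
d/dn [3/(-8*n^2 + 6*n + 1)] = 6*(8*n - 3)/(-8*n^2 + 6*n + 1)^2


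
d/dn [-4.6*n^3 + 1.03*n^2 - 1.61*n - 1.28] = -13.8*n^2 + 2.06*n - 1.61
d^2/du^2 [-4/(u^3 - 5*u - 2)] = 8*(3*u*(-u^3 + 5*u + 2) + (3*u^2 - 5)^2)/(-u^3 + 5*u + 2)^3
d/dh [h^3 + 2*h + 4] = 3*h^2 + 2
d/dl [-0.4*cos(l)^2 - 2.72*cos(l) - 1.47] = (0.8*cos(l) + 2.72)*sin(l)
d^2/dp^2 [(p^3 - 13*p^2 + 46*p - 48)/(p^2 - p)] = 4*(17*p^3 - 72*p^2 + 72*p - 24)/(p^3*(p^3 - 3*p^2 + 3*p - 1))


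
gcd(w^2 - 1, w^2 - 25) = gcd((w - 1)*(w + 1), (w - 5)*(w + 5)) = 1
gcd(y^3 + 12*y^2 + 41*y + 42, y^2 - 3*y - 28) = 1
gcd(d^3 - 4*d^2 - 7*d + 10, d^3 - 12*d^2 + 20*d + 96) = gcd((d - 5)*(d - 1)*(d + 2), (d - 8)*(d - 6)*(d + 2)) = d + 2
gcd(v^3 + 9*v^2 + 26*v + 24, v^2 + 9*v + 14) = v + 2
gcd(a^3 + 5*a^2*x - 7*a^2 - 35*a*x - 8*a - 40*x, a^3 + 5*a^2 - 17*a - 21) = a + 1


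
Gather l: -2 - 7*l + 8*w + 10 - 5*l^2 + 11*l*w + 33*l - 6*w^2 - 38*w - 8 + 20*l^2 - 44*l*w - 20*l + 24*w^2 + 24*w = 15*l^2 + l*(6 - 33*w) + 18*w^2 - 6*w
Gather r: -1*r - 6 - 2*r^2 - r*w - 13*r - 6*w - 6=-2*r^2 + r*(-w - 14) - 6*w - 12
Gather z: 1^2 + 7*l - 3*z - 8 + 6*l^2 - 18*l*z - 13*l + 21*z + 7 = 6*l^2 - 6*l + z*(18 - 18*l)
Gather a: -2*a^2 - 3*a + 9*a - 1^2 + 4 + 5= -2*a^2 + 6*a + 8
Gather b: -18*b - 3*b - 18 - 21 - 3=-21*b - 42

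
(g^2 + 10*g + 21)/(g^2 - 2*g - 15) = (g + 7)/(g - 5)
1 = 1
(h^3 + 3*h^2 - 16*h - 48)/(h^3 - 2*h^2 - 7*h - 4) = (h^2 + 7*h + 12)/(h^2 + 2*h + 1)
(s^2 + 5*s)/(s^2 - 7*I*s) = (s + 5)/(s - 7*I)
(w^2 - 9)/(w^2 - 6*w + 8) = (w^2 - 9)/(w^2 - 6*w + 8)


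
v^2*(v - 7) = v^3 - 7*v^2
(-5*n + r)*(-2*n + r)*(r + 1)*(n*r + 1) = 10*n^3*r^2 + 10*n^3*r - 7*n^2*r^3 - 7*n^2*r^2 + 10*n^2*r + 10*n^2 + n*r^4 + n*r^3 - 7*n*r^2 - 7*n*r + r^3 + r^2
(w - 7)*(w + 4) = w^2 - 3*w - 28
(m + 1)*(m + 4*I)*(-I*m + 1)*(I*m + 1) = m^4 + m^3 + 4*I*m^3 + m^2 + 4*I*m^2 + m + 4*I*m + 4*I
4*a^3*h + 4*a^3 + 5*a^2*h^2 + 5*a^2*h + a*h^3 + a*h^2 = (a + h)*(4*a + h)*(a*h + a)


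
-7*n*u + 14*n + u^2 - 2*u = (-7*n + u)*(u - 2)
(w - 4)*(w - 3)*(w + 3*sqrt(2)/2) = w^3 - 7*w^2 + 3*sqrt(2)*w^2/2 - 21*sqrt(2)*w/2 + 12*w + 18*sqrt(2)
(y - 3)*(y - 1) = y^2 - 4*y + 3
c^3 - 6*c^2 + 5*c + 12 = (c - 4)*(c - 3)*(c + 1)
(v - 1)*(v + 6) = v^2 + 5*v - 6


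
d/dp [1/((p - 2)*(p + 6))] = 2*(-p - 2)/(p^4 + 8*p^3 - 8*p^2 - 96*p + 144)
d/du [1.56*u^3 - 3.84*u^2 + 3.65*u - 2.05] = 4.68*u^2 - 7.68*u + 3.65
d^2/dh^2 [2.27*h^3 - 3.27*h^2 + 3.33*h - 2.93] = 13.62*h - 6.54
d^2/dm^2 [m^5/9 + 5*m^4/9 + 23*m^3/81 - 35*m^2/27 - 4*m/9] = 20*m^3/9 + 20*m^2/3 + 46*m/27 - 70/27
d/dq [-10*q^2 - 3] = -20*q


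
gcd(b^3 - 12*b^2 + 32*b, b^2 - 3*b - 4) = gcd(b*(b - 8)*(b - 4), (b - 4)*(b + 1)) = b - 4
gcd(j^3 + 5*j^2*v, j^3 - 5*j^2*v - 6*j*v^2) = j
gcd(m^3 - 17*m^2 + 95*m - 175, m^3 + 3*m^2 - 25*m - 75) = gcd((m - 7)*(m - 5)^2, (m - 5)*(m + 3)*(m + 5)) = m - 5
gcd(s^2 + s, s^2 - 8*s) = s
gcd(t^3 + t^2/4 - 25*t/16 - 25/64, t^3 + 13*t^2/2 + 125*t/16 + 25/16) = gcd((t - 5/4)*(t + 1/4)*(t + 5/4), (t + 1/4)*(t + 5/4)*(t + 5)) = t^2 + 3*t/2 + 5/16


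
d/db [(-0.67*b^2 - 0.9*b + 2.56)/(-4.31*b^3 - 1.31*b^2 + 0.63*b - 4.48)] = (-2.8877*b^4 - 7.758*b^3 + 31.4997*b^2 + 12.7104*b + 2.4192)/(18.5761*b^6 + 11.2922*b^5 - 3.7145*b^4 + 36.967*b^3 + 12.1345*b^2 - 5.6448*b + 20.0704)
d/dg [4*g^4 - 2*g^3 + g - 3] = 16*g^3 - 6*g^2 + 1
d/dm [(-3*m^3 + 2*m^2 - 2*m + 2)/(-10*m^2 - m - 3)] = (30*m^4 + 6*m^3 + 5*m^2 + 28*m + 8)/(100*m^4 + 20*m^3 + 61*m^2 + 6*m + 9)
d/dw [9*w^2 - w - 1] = 18*w - 1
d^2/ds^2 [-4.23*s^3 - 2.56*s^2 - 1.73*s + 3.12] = -25.38*s - 5.12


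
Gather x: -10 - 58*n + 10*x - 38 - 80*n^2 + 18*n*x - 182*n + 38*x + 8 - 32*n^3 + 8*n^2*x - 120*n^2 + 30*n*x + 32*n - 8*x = -32*n^3 - 200*n^2 - 208*n + x*(8*n^2 + 48*n + 40) - 40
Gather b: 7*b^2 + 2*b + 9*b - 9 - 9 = 7*b^2 + 11*b - 18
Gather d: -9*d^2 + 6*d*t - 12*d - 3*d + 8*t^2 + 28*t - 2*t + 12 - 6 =-9*d^2 + d*(6*t - 15) + 8*t^2 + 26*t + 6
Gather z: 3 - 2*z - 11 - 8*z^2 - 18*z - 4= -8*z^2 - 20*z - 12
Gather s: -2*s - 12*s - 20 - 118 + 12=-14*s - 126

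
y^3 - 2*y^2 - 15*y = y*(y - 5)*(y + 3)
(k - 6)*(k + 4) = k^2 - 2*k - 24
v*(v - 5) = v^2 - 5*v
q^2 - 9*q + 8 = (q - 8)*(q - 1)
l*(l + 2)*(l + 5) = l^3 + 7*l^2 + 10*l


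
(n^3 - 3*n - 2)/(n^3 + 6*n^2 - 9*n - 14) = (n + 1)/(n + 7)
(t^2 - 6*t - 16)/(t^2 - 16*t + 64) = (t + 2)/(t - 8)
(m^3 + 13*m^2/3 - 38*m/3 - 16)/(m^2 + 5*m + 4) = (m^2 + 10*m/3 - 16)/(m + 4)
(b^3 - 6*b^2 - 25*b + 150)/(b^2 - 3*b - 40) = (b^2 - 11*b + 30)/(b - 8)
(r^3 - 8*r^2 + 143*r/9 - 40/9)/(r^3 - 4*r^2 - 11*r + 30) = (r^2 - 3*r + 8/9)/(r^2 + r - 6)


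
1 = 1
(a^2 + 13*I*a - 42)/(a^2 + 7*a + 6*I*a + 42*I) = (a + 7*I)/(a + 7)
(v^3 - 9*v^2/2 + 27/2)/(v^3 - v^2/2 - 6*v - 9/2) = (v - 3)/(v + 1)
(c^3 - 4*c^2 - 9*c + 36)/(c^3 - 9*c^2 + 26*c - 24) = (c + 3)/(c - 2)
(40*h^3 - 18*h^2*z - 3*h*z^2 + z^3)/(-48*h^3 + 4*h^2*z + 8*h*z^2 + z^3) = (-5*h + z)/(6*h + z)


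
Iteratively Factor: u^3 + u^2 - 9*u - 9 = (u + 1)*(u^2 - 9) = (u + 1)*(u + 3)*(u - 3)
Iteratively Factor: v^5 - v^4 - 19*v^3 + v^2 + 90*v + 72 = (v + 1)*(v^4 - 2*v^3 - 17*v^2 + 18*v + 72) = (v - 4)*(v + 1)*(v^3 + 2*v^2 - 9*v - 18) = (v - 4)*(v + 1)*(v + 2)*(v^2 - 9) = (v - 4)*(v - 3)*(v + 1)*(v + 2)*(v + 3)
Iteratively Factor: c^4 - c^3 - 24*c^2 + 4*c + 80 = (c - 5)*(c^3 + 4*c^2 - 4*c - 16) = (c - 5)*(c + 4)*(c^2 - 4) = (c - 5)*(c - 2)*(c + 4)*(c + 2)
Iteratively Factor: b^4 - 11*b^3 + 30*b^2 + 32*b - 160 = (b + 2)*(b^3 - 13*b^2 + 56*b - 80) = (b - 5)*(b + 2)*(b^2 - 8*b + 16) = (b - 5)*(b - 4)*(b + 2)*(b - 4)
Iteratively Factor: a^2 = (a)*(a)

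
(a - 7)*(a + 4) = a^2 - 3*a - 28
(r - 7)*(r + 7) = r^2 - 49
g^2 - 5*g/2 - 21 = (g - 6)*(g + 7/2)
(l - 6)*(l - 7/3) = l^2 - 25*l/3 + 14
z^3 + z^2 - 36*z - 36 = (z - 6)*(z + 1)*(z + 6)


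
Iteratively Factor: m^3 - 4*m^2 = (m - 4)*(m^2) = m*(m - 4)*(m)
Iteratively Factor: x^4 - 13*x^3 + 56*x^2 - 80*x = (x - 4)*(x^3 - 9*x^2 + 20*x) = (x - 4)^2*(x^2 - 5*x) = (x - 5)*(x - 4)^2*(x)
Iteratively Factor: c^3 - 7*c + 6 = (c + 3)*(c^2 - 3*c + 2) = (c - 1)*(c + 3)*(c - 2)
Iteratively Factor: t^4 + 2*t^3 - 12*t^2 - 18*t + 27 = (t + 3)*(t^3 - t^2 - 9*t + 9) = (t - 3)*(t + 3)*(t^2 + 2*t - 3) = (t - 3)*(t - 1)*(t + 3)*(t + 3)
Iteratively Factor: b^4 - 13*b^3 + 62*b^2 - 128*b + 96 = (b - 4)*(b^3 - 9*b^2 + 26*b - 24) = (b - 4)^2*(b^2 - 5*b + 6) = (b - 4)^2*(b - 2)*(b - 3)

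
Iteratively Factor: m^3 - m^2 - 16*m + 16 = (m - 1)*(m^2 - 16) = (m - 4)*(m - 1)*(m + 4)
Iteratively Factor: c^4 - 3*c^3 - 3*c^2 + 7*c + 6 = (c - 2)*(c^3 - c^2 - 5*c - 3) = (c - 2)*(c + 1)*(c^2 - 2*c - 3) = (c - 3)*(c - 2)*(c + 1)*(c + 1)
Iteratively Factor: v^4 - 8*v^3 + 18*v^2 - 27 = (v + 1)*(v^3 - 9*v^2 + 27*v - 27) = (v - 3)*(v + 1)*(v^2 - 6*v + 9) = (v - 3)^2*(v + 1)*(v - 3)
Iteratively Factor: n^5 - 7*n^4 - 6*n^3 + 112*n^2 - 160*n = (n)*(n^4 - 7*n^3 - 6*n^2 + 112*n - 160) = n*(n - 2)*(n^3 - 5*n^2 - 16*n + 80) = n*(n - 4)*(n - 2)*(n^2 - n - 20) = n*(n - 4)*(n - 2)*(n + 4)*(n - 5)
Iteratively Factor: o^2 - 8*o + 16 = (o - 4)*(o - 4)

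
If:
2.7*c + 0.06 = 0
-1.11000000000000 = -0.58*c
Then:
No Solution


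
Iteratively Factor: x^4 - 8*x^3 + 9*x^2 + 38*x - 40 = (x - 4)*(x^3 - 4*x^2 - 7*x + 10) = (x - 5)*(x - 4)*(x^2 + x - 2) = (x - 5)*(x - 4)*(x + 2)*(x - 1)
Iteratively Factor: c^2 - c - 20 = (c + 4)*(c - 5)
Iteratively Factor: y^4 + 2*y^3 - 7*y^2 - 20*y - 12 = (y + 2)*(y^3 - 7*y - 6) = (y - 3)*(y + 2)*(y^2 + 3*y + 2) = (y - 3)*(y + 2)^2*(y + 1)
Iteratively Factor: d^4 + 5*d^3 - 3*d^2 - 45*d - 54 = (d - 3)*(d^3 + 8*d^2 + 21*d + 18) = (d - 3)*(d + 3)*(d^2 + 5*d + 6) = (d - 3)*(d + 3)^2*(d + 2)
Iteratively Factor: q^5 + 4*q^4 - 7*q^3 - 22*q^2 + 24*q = (q + 4)*(q^4 - 7*q^2 + 6*q) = q*(q + 4)*(q^3 - 7*q + 6) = q*(q - 1)*(q + 4)*(q^2 + q - 6) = q*(q - 2)*(q - 1)*(q + 4)*(q + 3)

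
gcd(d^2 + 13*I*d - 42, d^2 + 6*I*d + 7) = d + 7*I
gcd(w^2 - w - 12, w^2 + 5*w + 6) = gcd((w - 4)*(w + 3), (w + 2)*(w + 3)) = w + 3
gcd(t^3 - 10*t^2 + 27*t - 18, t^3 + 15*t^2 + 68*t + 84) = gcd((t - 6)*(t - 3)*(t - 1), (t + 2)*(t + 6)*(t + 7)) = 1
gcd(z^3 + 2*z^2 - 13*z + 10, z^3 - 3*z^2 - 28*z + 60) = z^2 + 3*z - 10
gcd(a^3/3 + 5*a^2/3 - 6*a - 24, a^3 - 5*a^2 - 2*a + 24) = a - 4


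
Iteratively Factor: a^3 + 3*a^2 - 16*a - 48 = (a + 4)*(a^2 - a - 12) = (a - 4)*(a + 4)*(a + 3)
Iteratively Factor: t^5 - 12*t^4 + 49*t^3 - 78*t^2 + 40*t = (t - 5)*(t^4 - 7*t^3 + 14*t^2 - 8*t) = (t - 5)*(t - 4)*(t^3 - 3*t^2 + 2*t) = (t - 5)*(t - 4)*(t - 1)*(t^2 - 2*t) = t*(t - 5)*(t - 4)*(t - 1)*(t - 2)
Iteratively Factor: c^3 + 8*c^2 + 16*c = (c)*(c^2 + 8*c + 16) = c*(c + 4)*(c + 4)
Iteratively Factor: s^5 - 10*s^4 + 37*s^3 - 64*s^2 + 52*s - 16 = (s - 4)*(s^4 - 6*s^3 + 13*s^2 - 12*s + 4) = (s - 4)*(s - 2)*(s^3 - 4*s^2 + 5*s - 2) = (s - 4)*(s - 2)^2*(s^2 - 2*s + 1) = (s - 4)*(s - 2)^2*(s - 1)*(s - 1)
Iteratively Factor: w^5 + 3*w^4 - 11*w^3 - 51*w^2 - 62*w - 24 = (w + 2)*(w^4 + w^3 - 13*w^2 - 25*w - 12) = (w + 1)*(w + 2)*(w^3 - 13*w - 12) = (w - 4)*(w + 1)*(w + 2)*(w^2 + 4*w + 3) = (w - 4)*(w + 1)*(w + 2)*(w + 3)*(w + 1)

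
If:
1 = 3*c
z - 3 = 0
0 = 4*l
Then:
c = 1/3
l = 0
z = 3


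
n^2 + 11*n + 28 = (n + 4)*(n + 7)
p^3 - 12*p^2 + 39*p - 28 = (p - 7)*(p - 4)*(p - 1)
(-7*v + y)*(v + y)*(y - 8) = -7*v^2*y + 56*v^2 - 6*v*y^2 + 48*v*y + y^3 - 8*y^2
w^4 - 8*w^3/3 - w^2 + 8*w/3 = w*(w - 8/3)*(w - 1)*(w + 1)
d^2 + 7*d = d*(d + 7)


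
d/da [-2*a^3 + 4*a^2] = 2*a*(4 - 3*a)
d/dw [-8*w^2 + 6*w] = 6 - 16*w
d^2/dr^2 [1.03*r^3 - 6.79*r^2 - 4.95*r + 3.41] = 6.18*r - 13.58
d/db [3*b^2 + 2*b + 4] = 6*b + 2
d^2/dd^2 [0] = 0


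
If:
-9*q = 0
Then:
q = 0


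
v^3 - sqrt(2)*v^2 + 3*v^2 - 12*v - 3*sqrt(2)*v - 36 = (v + 3)*(v - 3*sqrt(2))*(v + 2*sqrt(2))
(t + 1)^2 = t^2 + 2*t + 1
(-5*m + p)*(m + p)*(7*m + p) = -35*m^3 - 33*m^2*p + 3*m*p^2 + p^3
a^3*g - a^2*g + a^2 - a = a*(a - 1)*(a*g + 1)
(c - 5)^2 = c^2 - 10*c + 25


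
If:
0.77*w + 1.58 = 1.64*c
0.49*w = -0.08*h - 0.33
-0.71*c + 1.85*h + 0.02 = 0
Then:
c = 0.63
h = 0.23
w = -0.71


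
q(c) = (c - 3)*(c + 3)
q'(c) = 2*c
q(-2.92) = -0.47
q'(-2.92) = -5.84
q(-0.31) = -8.90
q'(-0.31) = -0.62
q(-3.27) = 1.69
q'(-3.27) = -6.54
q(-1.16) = -7.65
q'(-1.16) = -2.32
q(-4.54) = 11.61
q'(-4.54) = -9.08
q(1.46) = -6.87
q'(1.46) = 2.92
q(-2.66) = -1.92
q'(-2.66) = -5.32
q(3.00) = 0.00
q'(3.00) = 6.00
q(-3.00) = 0.00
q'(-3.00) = -6.00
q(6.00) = 27.00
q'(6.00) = 12.00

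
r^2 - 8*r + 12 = (r - 6)*(r - 2)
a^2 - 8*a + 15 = (a - 5)*(a - 3)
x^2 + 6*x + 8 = (x + 2)*(x + 4)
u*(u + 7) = u^2 + 7*u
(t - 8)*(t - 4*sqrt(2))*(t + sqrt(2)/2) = t^3 - 8*t^2 - 7*sqrt(2)*t^2/2 - 4*t + 28*sqrt(2)*t + 32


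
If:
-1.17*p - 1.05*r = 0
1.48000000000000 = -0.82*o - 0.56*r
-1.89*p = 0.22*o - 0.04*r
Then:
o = -1.66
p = 0.19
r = -0.21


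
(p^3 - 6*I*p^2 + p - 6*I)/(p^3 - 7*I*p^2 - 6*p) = (p + I)/p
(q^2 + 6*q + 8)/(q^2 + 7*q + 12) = (q + 2)/(q + 3)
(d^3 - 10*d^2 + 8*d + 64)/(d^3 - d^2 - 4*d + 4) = (d^2 - 12*d + 32)/(d^2 - 3*d + 2)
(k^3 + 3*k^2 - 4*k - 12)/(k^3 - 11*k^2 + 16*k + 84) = (k^2 + k - 6)/(k^2 - 13*k + 42)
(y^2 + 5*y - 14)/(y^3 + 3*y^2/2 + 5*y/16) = 16*(y^2 + 5*y - 14)/(y*(16*y^2 + 24*y + 5))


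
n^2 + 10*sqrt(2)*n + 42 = (n + 3*sqrt(2))*(n + 7*sqrt(2))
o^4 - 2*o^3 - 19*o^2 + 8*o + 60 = (o - 5)*(o - 2)*(o + 2)*(o + 3)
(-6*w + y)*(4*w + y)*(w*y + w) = -24*w^3*y - 24*w^3 - 2*w^2*y^2 - 2*w^2*y + w*y^3 + w*y^2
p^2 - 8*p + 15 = (p - 5)*(p - 3)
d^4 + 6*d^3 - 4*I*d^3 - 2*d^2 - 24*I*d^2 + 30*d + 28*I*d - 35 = (d - 1)*(d + 7)*(d - 5*I)*(d + I)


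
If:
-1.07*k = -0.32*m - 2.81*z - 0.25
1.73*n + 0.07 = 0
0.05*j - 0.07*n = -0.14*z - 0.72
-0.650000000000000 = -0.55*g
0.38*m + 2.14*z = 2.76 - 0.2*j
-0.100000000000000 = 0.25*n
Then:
No Solution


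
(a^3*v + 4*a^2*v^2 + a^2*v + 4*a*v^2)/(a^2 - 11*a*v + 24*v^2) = a*v*(a^2 + 4*a*v + a + 4*v)/(a^2 - 11*a*v + 24*v^2)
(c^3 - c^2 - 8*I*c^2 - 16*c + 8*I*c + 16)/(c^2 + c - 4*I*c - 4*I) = (c^2 - c*(1 + 4*I) + 4*I)/(c + 1)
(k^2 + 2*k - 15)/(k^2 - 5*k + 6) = (k + 5)/(k - 2)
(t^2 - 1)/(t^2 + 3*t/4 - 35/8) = 8*(t^2 - 1)/(8*t^2 + 6*t - 35)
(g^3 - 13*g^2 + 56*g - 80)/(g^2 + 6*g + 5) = (g^3 - 13*g^2 + 56*g - 80)/(g^2 + 6*g + 5)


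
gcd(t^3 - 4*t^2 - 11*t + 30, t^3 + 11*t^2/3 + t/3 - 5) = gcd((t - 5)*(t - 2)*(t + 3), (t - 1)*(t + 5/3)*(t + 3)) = t + 3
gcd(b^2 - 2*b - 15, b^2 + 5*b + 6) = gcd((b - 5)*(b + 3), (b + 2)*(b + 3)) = b + 3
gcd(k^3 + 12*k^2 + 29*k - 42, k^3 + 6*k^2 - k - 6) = k^2 + 5*k - 6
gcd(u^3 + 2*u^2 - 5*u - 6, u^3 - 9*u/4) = 1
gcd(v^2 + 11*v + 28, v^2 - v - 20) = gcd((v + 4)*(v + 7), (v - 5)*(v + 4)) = v + 4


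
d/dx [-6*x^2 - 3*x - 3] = -12*x - 3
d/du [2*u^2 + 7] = 4*u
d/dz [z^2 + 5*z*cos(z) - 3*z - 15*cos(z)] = -5*z*sin(z) + 2*z + 15*sin(z) + 5*cos(z) - 3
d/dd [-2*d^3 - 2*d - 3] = -6*d^2 - 2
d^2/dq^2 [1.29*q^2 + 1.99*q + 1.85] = 2.58000000000000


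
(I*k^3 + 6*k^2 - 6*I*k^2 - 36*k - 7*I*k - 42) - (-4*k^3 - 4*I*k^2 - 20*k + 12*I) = 4*k^3 + I*k^3 + 6*k^2 - 2*I*k^2 - 16*k - 7*I*k - 42 - 12*I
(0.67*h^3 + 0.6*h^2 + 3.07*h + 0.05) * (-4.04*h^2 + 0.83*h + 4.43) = -2.7068*h^5 - 1.8679*h^4 - 8.9367*h^3 + 5.0041*h^2 + 13.6416*h + 0.2215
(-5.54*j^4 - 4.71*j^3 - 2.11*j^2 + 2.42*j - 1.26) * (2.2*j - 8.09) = -12.188*j^5 + 34.4566*j^4 + 33.4619*j^3 + 22.3939*j^2 - 22.3498*j + 10.1934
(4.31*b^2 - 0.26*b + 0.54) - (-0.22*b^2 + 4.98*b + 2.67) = 4.53*b^2 - 5.24*b - 2.13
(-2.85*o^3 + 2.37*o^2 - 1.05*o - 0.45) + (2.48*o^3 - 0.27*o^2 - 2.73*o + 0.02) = -0.37*o^3 + 2.1*o^2 - 3.78*o - 0.43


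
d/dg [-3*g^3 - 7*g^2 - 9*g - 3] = -9*g^2 - 14*g - 9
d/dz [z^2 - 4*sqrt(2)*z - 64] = 2*z - 4*sqrt(2)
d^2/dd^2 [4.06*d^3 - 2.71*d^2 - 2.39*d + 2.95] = 24.36*d - 5.42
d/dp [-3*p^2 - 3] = -6*p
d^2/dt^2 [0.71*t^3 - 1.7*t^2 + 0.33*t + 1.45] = 4.26*t - 3.4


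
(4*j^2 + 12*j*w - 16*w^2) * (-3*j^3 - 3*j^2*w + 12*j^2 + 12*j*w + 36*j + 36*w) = -12*j^5 - 48*j^4*w + 48*j^4 + 12*j^3*w^2 + 192*j^3*w + 144*j^3 + 48*j^2*w^3 - 48*j^2*w^2 + 576*j^2*w - 192*j*w^3 - 144*j*w^2 - 576*w^3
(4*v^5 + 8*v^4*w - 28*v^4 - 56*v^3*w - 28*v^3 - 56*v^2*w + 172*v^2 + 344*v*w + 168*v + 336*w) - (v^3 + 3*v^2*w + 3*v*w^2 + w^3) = 4*v^5 + 8*v^4*w - 28*v^4 - 56*v^3*w - 29*v^3 - 59*v^2*w + 172*v^2 - 3*v*w^2 + 344*v*w + 168*v - w^3 + 336*w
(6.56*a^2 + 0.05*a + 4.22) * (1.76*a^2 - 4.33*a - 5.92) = 11.5456*a^4 - 28.3168*a^3 - 31.6245*a^2 - 18.5686*a - 24.9824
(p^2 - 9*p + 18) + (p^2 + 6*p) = 2*p^2 - 3*p + 18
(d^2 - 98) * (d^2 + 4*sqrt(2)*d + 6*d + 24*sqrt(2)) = d^4 + 4*sqrt(2)*d^3 + 6*d^3 - 98*d^2 + 24*sqrt(2)*d^2 - 588*d - 392*sqrt(2)*d - 2352*sqrt(2)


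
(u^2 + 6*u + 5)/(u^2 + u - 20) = (u + 1)/(u - 4)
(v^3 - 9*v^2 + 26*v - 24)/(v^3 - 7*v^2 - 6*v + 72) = (v^2 - 5*v + 6)/(v^2 - 3*v - 18)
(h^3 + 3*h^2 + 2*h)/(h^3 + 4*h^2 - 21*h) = (h^2 + 3*h + 2)/(h^2 + 4*h - 21)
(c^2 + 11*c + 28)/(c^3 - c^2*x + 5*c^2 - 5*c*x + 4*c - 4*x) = (-c - 7)/(-c^2 + c*x - c + x)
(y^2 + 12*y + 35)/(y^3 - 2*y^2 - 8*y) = (y^2 + 12*y + 35)/(y*(y^2 - 2*y - 8))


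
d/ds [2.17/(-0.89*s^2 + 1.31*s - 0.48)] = (3.8626*s - 2.8427)/(0.89*s^2 - 1.31*s + 0.48)^2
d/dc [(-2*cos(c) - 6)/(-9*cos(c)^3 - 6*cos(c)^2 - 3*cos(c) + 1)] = 32*(18*cos(c)^3 + 87*cos(c)^2 + 36*cos(c) + 10)*sin(c)/(-24*sin(c)^2 + 39*cos(c) + 9*cos(3*c) + 20)^2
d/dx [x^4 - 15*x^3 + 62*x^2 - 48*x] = 4*x^3 - 45*x^2 + 124*x - 48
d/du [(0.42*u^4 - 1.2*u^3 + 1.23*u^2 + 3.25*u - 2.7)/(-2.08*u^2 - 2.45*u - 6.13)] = (-1.7472*u^5 - 0.591000000000001*u^4 - 4.4184*u^3 + 25.8145*u^2 - 26.3118*u - 26.5375)/(4.3264*u^4 + 10.192*u^3 + 31.5033*u^2 + 30.037*u + 37.5769)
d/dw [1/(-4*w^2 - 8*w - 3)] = 8*(w + 1)/(4*w^2 + 8*w + 3)^2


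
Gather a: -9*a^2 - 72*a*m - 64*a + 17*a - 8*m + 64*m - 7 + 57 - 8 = -9*a^2 + a*(-72*m - 47) + 56*m + 42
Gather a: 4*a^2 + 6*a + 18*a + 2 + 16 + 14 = 4*a^2 + 24*a + 32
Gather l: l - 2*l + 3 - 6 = -l - 3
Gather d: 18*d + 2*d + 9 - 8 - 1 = 20*d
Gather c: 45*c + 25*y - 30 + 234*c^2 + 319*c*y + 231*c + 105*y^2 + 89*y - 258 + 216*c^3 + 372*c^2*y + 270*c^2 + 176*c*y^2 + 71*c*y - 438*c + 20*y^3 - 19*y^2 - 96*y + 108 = 216*c^3 + c^2*(372*y + 504) + c*(176*y^2 + 390*y - 162) + 20*y^3 + 86*y^2 + 18*y - 180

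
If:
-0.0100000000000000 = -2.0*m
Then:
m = 0.00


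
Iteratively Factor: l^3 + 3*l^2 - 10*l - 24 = (l + 4)*(l^2 - l - 6) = (l - 3)*(l + 4)*(l + 2)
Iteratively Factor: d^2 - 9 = (d + 3)*(d - 3)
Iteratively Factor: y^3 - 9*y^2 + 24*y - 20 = (y - 2)*(y^2 - 7*y + 10) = (y - 5)*(y - 2)*(y - 2)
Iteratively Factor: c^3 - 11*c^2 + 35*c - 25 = (c - 5)*(c^2 - 6*c + 5) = (c - 5)^2*(c - 1)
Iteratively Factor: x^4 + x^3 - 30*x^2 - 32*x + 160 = (x + 4)*(x^3 - 3*x^2 - 18*x + 40) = (x - 2)*(x + 4)*(x^2 - x - 20) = (x - 5)*(x - 2)*(x + 4)*(x + 4)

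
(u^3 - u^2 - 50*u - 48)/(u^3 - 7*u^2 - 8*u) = (u + 6)/u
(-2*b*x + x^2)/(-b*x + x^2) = (2*b - x)/(b - x)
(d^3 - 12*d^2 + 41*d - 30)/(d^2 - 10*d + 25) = (d^2 - 7*d + 6)/(d - 5)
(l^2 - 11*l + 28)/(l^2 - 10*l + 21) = (l - 4)/(l - 3)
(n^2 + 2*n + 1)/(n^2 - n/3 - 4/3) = 3*(n + 1)/(3*n - 4)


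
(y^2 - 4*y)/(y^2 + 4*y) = (y - 4)/(y + 4)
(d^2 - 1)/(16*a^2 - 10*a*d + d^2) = (d^2 - 1)/(16*a^2 - 10*a*d + d^2)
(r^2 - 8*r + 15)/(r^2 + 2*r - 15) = (r - 5)/(r + 5)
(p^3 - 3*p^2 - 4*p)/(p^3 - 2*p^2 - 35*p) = (-p^2 + 3*p + 4)/(-p^2 + 2*p + 35)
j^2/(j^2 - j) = j/(j - 1)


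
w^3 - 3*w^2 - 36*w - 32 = (w - 8)*(w + 1)*(w + 4)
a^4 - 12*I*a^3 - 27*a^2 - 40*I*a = a*(a - 8*I)*(a - 5*I)*(a + I)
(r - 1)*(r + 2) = r^2 + r - 2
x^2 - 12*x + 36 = (x - 6)^2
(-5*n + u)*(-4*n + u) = 20*n^2 - 9*n*u + u^2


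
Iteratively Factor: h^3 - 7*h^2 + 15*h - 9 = (h - 3)*(h^2 - 4*h + 3) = (h - 3)*(h - 1)*(h - 3)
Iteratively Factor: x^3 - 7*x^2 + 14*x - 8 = (x - 2)*(x^2 - 5*x + 4) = (x - 4)*(x - 2)*(x - 1)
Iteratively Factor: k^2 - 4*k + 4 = (k - 2)*(k - 2)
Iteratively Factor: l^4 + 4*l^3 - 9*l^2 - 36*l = (l + 3)*(l^3 + l^2 - 12*l) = (l + 3)*(l + 4)*(l^2 - 3*l) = l*(l + 3)*(l + 4)*(l - 3)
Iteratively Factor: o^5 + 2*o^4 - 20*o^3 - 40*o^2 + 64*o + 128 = (o - 2)*(o^4 + 4*o^3 - 12*o^2 - 64*o - 64) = (o - 4)*(o - 2)*(o^3 + 8*o^2 + 20*o + 16) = (o - 4)*(o - 2)*(o + 2)*(o^2 + 6*o + 8) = (o - 4)*(o - 2)*(o + 2)^2*(o + 4)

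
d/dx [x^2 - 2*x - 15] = 2*x - 2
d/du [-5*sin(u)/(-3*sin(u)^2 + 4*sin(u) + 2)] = 5*(3*cos(u)^2 - 5)*cos(u)/(3*sin(u)^2 - 4*sin(u) - 2)^2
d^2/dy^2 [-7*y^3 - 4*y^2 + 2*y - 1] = -42*y - 8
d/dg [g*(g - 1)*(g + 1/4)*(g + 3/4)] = 4*g^3 - 13*g/8 - 3/16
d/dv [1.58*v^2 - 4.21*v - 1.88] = 3.16*v - 4.21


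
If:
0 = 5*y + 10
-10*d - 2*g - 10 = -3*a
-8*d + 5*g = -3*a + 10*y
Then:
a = -11*g - 140/3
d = -7*g/2 - 15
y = -2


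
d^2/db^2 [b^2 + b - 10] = 2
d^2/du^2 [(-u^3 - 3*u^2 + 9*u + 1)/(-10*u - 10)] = (u^3 + 3*u^2 + 3*u + 11)/(5*(u^3 + 3*u^2 + 3*u + 1))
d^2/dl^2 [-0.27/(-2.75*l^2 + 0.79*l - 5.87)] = (-4.08375*l^2 + 1.17315*l + 0.27*(5.5*l - 0.79)*(11.0*l - 1.58) - 8.71695)/(2.75*l^2 - 0.79*l + 5.87)^3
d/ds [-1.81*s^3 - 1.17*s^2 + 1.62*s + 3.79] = -5.43*s^2 - 2.34*s + 1.62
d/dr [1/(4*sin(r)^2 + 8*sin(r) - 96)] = -(sin(r) + 1)*cos(r)/(2*(sin(r)^2 + 2*sin(r) - 24)^2)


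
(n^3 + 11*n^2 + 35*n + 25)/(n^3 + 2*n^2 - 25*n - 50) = (n^2 + 6*n + 5)/(n^2 - 3*n - 10)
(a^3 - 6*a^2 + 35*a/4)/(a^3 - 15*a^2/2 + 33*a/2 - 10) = a*(2*a - 7)/(2*(a^2 - 5*a + 4))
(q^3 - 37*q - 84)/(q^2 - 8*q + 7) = (q^2 + 7*q + 12)/(q - 1)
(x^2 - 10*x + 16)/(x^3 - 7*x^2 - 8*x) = (x - 2)/(x*(x + 1))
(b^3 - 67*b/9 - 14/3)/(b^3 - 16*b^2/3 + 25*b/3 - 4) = (9*b^2 + 27*b + 14)/(3*(3*b^2 - 7*b + 4))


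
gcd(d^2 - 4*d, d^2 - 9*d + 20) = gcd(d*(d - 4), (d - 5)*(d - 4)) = d - 4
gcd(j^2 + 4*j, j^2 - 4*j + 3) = 1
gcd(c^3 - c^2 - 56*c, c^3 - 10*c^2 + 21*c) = c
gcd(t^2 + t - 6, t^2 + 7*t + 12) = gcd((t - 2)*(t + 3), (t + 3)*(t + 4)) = t + 3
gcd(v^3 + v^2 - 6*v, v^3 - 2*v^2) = v^2 - 2*v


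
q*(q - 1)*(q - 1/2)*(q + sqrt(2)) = q^4 - 3*q^3/2 + sqrt(2)*q^3 - 3*sqrt(2)*q^2/2 + q^2/2 + sqrt(2)*q/2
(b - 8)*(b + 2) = b^2 - 6*b - 16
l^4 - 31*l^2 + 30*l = l*(l - 5)*(l - 1)*(l + 6)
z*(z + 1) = z^2 + z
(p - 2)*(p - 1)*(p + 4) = p^3 + p^2 - 10*p + 8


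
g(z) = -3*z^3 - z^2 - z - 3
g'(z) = -9*z^2 - 2*z - 1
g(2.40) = -52.63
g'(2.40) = -57.64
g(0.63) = -4.78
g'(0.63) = -5.83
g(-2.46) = 38.07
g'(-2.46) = -50.54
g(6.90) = -1043.04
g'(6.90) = -443.29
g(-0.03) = -2.97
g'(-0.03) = -0.95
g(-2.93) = 66.81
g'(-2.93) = -72.40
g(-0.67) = -1.88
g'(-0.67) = -3.70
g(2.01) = -33.41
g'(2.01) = -41.38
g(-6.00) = 615.00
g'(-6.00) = -313.00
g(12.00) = -5343.00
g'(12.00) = -1321.00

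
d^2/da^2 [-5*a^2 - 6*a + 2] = -10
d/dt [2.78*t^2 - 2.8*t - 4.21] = 5.56*t - 2.8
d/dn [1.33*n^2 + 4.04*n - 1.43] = 2.66*n + 4.04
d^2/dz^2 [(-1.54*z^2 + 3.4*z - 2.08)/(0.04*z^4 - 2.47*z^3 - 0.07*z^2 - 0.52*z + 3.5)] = (-0.014784*z^8 + 0.978191999999999*z^7 - 24.240676*z^6 + 130.181976*z^5 - 131.179896*z^4 - 210.075744*z^3 + 337.856136*z^2 - 103.345872*z - 27.498064)/(6.4e-5*z^12 - 0.011856*z^11 + 0.731772*z^10 - 15.030223*z^9 - 0.955545*z^8 - 11.619777*z^7 + 63.493307*z^6 + 1.182792*z^5 + 28.437066*z^4 - 90.148708*z^3 + 0.2667*z^2 - 19.11*z + 42.875)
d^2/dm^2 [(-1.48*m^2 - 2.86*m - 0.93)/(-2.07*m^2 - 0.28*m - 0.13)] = (7.105427357601e-15*m^4 + 22.794012*m^3 + 21.520134*m^2 - 1.383588*m - 0.512886)/(8.869743*m^6 + 3.599316*m^5 + 2.157975*m^4 + 0.47404*m^3 + 0.135525*m^2 + 0.014196*m + 0.002197)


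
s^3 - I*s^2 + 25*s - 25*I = (s - 5*I)*(s - I)*(s + 5*I)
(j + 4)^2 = j^2 + 8*j + 16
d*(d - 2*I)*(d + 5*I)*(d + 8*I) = d^4 + 11*I*d^3 - 14*d^2 + 80*I*d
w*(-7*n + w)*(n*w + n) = -7*n^2*w^2 - 7*n^2*w + n*w^3 + n*w^2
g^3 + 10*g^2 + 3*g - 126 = (g - 3)*(g + 6)*(g + 7)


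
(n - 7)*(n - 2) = n^2 - 9*n + 14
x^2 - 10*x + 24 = (x - 6)*(x - 4)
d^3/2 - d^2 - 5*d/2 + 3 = (d/2 + 1)*(d - 3)*(d - 1)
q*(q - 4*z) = q^2 - 4*q*z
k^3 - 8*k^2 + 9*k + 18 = (k - 6)*(k - 3)*(k + 1)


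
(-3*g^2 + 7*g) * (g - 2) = -3*g^3 + 13*g^2 - 14*g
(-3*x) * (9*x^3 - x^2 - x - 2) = -27*x^4 + 3*x^3 + 3*x^2 + 6*x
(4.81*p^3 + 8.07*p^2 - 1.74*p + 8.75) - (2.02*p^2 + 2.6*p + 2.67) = 4.81*p^3 + 6.05*p^2 - 4.34*p + 6.08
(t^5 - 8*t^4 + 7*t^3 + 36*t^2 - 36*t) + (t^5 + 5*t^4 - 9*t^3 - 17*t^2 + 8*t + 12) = 2*t^5 - 3*t^4 - 2*t^3 + 19*t^2 - 28*t + 12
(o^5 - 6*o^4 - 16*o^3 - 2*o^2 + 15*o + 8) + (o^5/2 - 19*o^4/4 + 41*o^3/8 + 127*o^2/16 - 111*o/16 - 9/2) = 3*o^5/2 - 43*o^4/4 - 87*o^3/8 + 95*o^2/16 + 129*o/16 + 7/2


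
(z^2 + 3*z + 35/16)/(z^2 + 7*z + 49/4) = (16*z^2 + 48*z + 35)/(4*(4*z^2 + 28*z + 49))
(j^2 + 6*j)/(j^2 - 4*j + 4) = j*(j + 6)/(j^2 - 4*j + 4)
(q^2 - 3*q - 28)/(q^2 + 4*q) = (q - 7)/q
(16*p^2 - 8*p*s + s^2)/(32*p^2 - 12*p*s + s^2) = (4*p - s)/(8*p - s)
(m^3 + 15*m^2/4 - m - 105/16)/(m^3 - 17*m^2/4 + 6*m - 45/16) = (4*m^2 + 20*m + 21)/(4*m^2 - 12*m + 9)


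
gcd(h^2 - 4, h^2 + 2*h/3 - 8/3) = h + 2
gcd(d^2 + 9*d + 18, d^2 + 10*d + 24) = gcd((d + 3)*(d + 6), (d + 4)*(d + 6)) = d + 6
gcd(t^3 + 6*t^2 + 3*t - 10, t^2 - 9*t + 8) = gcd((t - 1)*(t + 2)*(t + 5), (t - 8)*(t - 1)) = t - 1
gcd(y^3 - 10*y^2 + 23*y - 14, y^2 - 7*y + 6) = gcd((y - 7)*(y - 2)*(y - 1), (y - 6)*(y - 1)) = y - 1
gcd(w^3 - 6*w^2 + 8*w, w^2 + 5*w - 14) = w - 2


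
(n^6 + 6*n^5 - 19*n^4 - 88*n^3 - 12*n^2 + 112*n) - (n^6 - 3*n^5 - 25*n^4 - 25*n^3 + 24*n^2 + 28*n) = 9*n^5 + 6*n^4 - 63*n^3 - 36*n^2 + 84*n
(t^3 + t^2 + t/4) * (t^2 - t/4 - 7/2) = t^5 + 3*t^4/4 - 7*t^3/2 - 57*t^2/16 - 7*t/8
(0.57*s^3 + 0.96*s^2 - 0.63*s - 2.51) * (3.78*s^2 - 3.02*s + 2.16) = 2.1546*s^5 + 1.9074*s^4 - 4.0494*s^3 - 5.5116*s^2 + 6.2194*s - 5.4216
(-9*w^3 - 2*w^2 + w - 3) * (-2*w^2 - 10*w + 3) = 18*w^5 + 94*w^4 - 9*w^3 - 10*w^2 + 33*w - 9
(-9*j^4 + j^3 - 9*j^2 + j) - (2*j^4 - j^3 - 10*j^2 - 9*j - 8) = -11*j^4 + 2*j^3 + j^2 + 10*j + 8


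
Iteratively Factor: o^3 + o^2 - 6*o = (o + 3)*(o^2 - 2*o) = o*(o + 3)*(o - 2)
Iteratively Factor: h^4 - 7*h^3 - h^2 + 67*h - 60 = (h - 5)*(h^3 - 2*h^2 - 11*h + 12) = (h - 5)*(h + 3)*(h^2 - 5*h + 4) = (h - 5)*(h - 1)*(h + 3)*(h - 4)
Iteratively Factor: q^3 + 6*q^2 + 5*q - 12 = (q - 1)*(q^2 + 7*q + 12) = (q - 1)*(q + 4)*(q + 3)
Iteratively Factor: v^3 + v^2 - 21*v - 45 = (v + 3)*(v^2 - 2*v - 15) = (v - 5)*(v + 3)*(v + 3)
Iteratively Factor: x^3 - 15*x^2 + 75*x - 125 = (x - 5)*(x^2 - 10*x + 25) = (x - 5)^2*(x - 5)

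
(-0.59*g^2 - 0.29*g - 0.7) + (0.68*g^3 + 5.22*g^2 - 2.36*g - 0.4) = 0.68*g^3 + 4.63*g^2 - 2.65*g - 1.1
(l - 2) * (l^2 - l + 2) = l^3 - 3*l^2 + 4*l - 4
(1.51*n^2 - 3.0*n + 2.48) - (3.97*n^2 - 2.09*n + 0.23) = -2.46*n^2 - 0.91*n + 2.25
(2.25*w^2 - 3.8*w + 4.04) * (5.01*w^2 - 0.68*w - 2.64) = 11.2725*w^4 - 20.568*w^3 + 16.8844*w^2 + 7.2848*w - 10.6656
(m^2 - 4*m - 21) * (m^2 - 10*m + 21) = m^4 - 14*m^3 + 40*m^2 + 126*m - 441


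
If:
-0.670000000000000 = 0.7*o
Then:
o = -0.96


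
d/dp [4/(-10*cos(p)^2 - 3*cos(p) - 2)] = -4*(20*cos(p) + 3)*sin(p)/(10*cos(p)^2 + 3*cos(p) + 2)^2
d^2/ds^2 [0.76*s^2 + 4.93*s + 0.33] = 1.52000000000000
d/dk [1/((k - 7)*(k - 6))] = (13 - 2*k)/(k^4 - 26*k^3 + 253*k^2 - 1092*k + 1764)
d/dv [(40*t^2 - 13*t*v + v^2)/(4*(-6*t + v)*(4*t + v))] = t*(392*t^2 - 128*t*v + 11*v^2)/(4*(576*t^4 + 96*t^3*v - 44*t^2*v^2 - 4*t*v^3 + v^4))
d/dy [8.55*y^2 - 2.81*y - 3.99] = 17.1*y - 2.81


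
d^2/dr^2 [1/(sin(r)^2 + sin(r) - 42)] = (-4*sin(r)^4 - 3*sin(r)^3 - 163*sin(r)^2 - 36*sin(r) + 86)/(sin(r)^2 + sin(r) - 42)^3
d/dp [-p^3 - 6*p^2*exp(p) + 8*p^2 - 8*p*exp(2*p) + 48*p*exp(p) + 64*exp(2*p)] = -6*p^2*exp(p) - 3*p^2 - 16*p*exp(2*p) + 36*p*exp(p) + 16*p + 120*exp(2*p) + 48*exp(p)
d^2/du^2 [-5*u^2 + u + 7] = -10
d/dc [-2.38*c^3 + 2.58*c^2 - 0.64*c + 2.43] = -7.14*c^2 + 5.16*c - 0.64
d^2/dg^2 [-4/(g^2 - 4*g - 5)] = 8*(-g^2 + 4*g + 4*(g - 2)^2 + 5)/(-g^2 + 4*g + 5)^3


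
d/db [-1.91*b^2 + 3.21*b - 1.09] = 3.21 - 3.82*b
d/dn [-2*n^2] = -4*n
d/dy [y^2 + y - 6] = 2*y + 1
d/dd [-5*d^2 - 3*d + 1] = -10*d - 3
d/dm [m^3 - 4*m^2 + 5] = m*(3*m - 8)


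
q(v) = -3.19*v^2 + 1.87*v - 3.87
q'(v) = 1.87 - 6.38*v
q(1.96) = -12.46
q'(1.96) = -10.63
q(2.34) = -16.96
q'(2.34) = -13.06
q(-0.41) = -5.17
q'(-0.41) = 4.49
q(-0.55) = -5.86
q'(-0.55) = 5.38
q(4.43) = -58.19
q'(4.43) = -26.39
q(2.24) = -15.69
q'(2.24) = -12.42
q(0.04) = -3.80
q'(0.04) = 1.61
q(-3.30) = -44.78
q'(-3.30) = 22.92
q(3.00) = -26.97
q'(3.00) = -17.27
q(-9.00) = -279.09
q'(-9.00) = 59.29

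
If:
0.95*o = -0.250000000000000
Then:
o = -0.26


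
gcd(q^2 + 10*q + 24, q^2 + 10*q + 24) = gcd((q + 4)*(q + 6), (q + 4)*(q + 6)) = q^2 + 10*q + 24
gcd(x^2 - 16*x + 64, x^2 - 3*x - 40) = x - 8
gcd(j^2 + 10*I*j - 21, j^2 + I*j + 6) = j + 3*I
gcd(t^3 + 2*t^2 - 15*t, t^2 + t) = t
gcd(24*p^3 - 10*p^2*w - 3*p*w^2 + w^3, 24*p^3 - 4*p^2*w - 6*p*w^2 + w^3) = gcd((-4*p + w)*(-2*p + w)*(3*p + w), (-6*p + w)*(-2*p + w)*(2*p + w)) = 2*p - w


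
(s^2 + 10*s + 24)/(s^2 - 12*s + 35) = (s^2 + 10*s + 24)/(s^2 - 12*s + 35)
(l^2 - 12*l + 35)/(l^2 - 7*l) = (l - 5)/l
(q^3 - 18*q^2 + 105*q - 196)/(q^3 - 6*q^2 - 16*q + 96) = (q^2 - 14*q + 49)/(q^2 - 2*q - 24)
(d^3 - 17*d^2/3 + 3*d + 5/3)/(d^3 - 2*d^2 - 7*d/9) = 3*(d^2 - 6*d + 5)/(d*(3*d - 7))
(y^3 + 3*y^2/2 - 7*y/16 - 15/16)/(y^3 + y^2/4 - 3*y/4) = (y + 5/4)/y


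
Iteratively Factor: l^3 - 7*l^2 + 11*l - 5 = (l - 5)*(l^2 - 2*l + 1) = (l - 5)*(l - 1)*(l - 1)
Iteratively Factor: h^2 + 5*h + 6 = (h + 3)*(h + 2)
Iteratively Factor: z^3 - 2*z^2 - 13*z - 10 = (z - 5)*(z^2 + 3*z + 2) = (z - 5)*(z + 1)*(z + 2)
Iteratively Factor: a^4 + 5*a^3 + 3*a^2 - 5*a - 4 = (a + 1)*(a^3 + 4*a^2 - a - 4) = (a + 1)^2*(a^2 + 3*a - 4) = (a + 1)^2*(a + 4)*(a - 1)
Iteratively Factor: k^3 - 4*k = (k - 2)*(k^2 + 2*k) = k*(k - 2)*(k + 2)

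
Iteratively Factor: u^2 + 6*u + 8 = (u + 2)*(u + 4)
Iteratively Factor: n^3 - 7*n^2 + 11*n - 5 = (n - 5)*(n^2 - 2*n + 1) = (n - 5)*(n - 1)*(n - 1)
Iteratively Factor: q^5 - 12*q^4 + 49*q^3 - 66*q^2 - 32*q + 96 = (q - 3)*(q^4 - 9*q^3 + 22*q^2 - 32) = (q - 4)*(q - 3)*(q^3 - 5*q^2 + 2*q + 8) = (q - 4)*(q - 3)*(q + 1)*(q^2 - 6*q + 8) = (q - 4)^2*(q - 3)*(q + 1)*(q - 2)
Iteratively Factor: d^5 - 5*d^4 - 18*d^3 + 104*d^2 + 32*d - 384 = (d + 2)*(d^4 - 7*d^3 - 4*d^2 + 112*d - 192) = (d - 4)*(d + 2)*(d^3 - 3*d^2 - 16*d + 48) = (d - 4)*(d - 3)*(d + 2)*(d^2 - 16) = (d - 4)^2*(d - 3)*(d + 2)*(d + 4)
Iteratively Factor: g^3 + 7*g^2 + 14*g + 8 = (g + 1)*(g^2 + 6*g + 8) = (g + 1)*(g + 2)*(g + 4)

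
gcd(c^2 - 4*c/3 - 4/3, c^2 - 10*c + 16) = c - 2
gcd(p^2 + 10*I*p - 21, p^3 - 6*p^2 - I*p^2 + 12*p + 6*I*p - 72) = p + 3*I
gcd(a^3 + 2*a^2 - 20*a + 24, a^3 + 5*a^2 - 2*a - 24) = a - 2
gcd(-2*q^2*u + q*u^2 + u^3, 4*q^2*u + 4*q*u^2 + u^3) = 2*q*u + u^2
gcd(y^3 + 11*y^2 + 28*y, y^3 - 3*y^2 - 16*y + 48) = y + 4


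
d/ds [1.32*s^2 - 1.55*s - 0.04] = 2.64*s - 1.55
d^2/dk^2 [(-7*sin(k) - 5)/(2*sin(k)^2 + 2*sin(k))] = (7*sin(k) + 6 - 5/sin(k) - 20/sin(k)^2 - 10/sin(k)^3)/(2*(sin(k) + 1)^2)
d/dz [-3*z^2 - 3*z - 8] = -6*z - 3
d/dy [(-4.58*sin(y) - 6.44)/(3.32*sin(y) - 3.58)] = 37.7772*cos(y)/(3.32*sin(y) - 3.58)^2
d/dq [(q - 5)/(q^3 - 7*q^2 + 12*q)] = (q*(q^2 - 7*q + 12) - (q - 5)*(3*q^2 - 14*q + 12))/(q^2*(q^2 - 7*q + 12)^2)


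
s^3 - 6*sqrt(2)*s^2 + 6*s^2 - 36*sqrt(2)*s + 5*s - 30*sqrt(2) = (s + 1)*(s + 5)*(s - 6*sqrt(2))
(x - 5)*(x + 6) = x^2 + x - 30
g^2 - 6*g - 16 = (g - 8)*(g + 2)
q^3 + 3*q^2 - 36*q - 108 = (q - 6)*(q + 3)*(q + 6)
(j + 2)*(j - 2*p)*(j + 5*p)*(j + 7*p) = j^4 + 10*j^3*p + 2*j^3 + 11*j^2*p^2 + 20*j^2*p - 70*j*p^3 + 22*j*p^2 - 140*p^3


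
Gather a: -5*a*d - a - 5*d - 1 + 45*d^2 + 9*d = a*(-5*d - 1) + 45*d^2 + 4*d - 1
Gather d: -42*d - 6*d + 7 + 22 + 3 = 32 - 48*d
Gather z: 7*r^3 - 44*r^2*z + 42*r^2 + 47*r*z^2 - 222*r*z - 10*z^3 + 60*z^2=7*r^3 + 42*r^2 - 10*z^3 + z^2*(47*r + 60) + z*(-44*r^2 - 222*r)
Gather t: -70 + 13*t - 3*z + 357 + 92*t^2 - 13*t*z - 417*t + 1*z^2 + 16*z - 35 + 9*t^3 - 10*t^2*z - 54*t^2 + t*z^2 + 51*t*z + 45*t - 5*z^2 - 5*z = 9*t^3 + t^2*(38 - 10*z) + t*(z^2 + 38*z - 359) - 4*z^2 + 8*z + 252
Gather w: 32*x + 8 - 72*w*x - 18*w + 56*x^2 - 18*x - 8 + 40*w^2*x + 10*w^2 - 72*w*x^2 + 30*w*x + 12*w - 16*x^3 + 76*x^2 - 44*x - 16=w^2*(40*x + 10) + w*(-72*x^2 - 42*x - 6) - 16*x^3 + 132*x^2 - 30*x - 16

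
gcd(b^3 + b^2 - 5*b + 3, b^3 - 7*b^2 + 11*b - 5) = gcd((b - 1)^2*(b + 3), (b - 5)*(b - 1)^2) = b^2 - 2*b + 1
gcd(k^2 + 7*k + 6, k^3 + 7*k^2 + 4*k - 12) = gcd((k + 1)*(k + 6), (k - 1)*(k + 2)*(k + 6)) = k + 6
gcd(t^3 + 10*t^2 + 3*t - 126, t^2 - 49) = t + 7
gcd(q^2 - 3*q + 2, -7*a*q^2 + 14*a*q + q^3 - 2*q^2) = q - 2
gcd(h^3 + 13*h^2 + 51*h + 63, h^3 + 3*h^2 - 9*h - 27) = h^2 + 6*h + 9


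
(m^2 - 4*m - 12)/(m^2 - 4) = (m - 6)/(m - 2)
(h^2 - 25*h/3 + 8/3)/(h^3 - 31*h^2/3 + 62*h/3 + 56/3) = (3*h^2 - 25*h + 8)/(3*h^3 - 31*h^2 + 62*h + 56)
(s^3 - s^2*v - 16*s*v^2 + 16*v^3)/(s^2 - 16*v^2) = s - v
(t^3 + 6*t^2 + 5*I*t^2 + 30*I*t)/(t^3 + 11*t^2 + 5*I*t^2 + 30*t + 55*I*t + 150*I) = t/(t + 5)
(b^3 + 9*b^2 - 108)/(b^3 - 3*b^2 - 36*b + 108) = (b + 6)/(b - 6)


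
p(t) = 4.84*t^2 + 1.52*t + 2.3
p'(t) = 9.68*t + 1.52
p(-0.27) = 2.24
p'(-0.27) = -1.09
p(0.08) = 2.45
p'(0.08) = 2.29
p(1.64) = 17.81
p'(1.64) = 17.40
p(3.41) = 63.76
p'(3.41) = 34.53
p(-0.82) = 4.31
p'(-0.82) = -6.42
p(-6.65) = 206.23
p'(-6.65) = -62.85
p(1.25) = 11.76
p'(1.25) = 13.62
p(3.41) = 63.76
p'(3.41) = 34.53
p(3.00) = 50.42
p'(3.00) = 30.56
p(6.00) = 185.66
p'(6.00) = 59.60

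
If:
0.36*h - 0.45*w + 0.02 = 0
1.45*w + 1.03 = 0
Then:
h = -0.94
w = -0.71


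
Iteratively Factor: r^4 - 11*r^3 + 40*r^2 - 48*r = (r - 4)*(r^3 - 7*r^2 + 12*r) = (r - 4)*(r - 3)*(r^2 - 4*r) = (r - 4)^2*(r - 3)*(r)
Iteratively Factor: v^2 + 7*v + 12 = (v + 3)*(v + 4)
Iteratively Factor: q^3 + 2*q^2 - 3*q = (q + 3)*(q^2 - q) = q*(q + 3)*(q - 1)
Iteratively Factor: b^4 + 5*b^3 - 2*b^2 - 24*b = (b + 4)*(b^3 + b^2 - 6*b) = b*(b + 4)*(b^2 + b - 6) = b*(b + 3)*(b + 4)*(b - 2)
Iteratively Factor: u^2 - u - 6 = (u + 2)*(u - 3)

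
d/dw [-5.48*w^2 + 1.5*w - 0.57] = 1.5 - 10.96*w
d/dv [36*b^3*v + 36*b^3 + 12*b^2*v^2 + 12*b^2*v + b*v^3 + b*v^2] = b*(36*b^2 + 24*b*v + 12*b + 3*v^2 + 2*v)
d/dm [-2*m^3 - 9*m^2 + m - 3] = -6*m^2 - 18*m + 1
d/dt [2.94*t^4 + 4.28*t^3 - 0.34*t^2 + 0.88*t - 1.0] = 11.76*t^3 + 12.84*t^2 - 0.68*t + 0.88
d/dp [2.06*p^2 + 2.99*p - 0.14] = 4.12*p + 2.99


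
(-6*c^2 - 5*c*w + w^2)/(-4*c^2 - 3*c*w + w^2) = (-6*c + w)/(-4*c + w)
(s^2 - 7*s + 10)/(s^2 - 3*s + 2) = (s - 5)/(s - 1)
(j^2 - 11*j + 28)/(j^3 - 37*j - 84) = (j - 4)/(j^2 + 7*j + 12)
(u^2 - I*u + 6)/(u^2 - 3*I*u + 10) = (u - 3*I)/(u - 5*I)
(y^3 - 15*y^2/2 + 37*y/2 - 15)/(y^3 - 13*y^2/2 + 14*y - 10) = (y - 3)/(y - 2)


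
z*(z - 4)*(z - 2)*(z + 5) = z^4 - z^3 - 22*z^2 + 40*z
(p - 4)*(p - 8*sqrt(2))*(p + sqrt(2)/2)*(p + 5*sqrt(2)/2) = p^4 - 5*sqrt(2)*p^3 - 4*p^3 - 91*p^2/2 + 20*sqrt(2)*p^2 - 20*sqrt(2)*p + 182*p + 80*sqrt(2)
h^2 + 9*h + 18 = (h + 3)*(h + 6)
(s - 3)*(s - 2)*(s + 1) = s^3 - 4*s^2 + s + 6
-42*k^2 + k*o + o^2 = (-6*k + o)*(7*k + o)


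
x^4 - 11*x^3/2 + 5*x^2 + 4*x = x*(x - 4)*(x - 2)*(x + 1/2)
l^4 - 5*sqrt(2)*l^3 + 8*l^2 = l^2*(l - 4*sqrt(2))*(l - sqrt(2))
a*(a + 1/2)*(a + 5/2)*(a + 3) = a^4 + 6*a^3 + 41*a^2/4 + 15*a/4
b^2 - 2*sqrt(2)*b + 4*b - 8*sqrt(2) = (b + 4)*(b - 2*sqrt(2))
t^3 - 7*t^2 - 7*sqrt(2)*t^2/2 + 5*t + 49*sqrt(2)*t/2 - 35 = (t - 7)*(t - 5*sqrt(2)/2)*(t - sqrt(2))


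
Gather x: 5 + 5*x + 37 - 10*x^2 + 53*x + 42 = -10*x^2 + 58*x + 84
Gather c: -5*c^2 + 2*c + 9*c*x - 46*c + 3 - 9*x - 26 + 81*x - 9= -5*c^2 + c*(9*x - 44) + 72*x - 32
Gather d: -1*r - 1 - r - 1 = -2*r - 2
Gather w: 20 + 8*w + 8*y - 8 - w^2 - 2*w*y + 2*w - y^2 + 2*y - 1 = -w^2 + w*(10 - 2*y) - y^2 + 10*y + 11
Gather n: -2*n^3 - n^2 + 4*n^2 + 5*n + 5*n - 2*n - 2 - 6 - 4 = -2*n^3 + 3*n^2 + 8*n - 12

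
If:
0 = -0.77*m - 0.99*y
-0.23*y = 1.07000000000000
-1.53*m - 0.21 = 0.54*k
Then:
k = -17.34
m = 5.98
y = -4.65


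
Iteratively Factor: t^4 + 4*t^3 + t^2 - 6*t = (t)*(t^3 + 4*t^2 + t - 6) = t*(t + 2)*(t^2 + 2*t - 3) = t*(t + 2)*(t + 3)*(t - 1)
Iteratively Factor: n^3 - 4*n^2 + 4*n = (n - 2)*(n^2 - 2*n) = n*(n - 2)*(n - 2)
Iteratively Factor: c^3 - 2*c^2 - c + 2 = (c + 1)*(c^2 - 3*c + 2) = (c - 1)*(c + 1)*(c - 2)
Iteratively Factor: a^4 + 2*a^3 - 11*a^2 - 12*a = (a)*(a^3 + 2*a^2 - 11*a - 12) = a*(a + 4)*(a^2 - 2*a - 3) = a*(a - 3)*(a + 4)*(a + 1)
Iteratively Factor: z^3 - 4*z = (z + 2)*(z^2 - 2*z) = z*(z + 2)*(z - 2)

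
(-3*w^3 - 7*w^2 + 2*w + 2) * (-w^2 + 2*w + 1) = 3*w^5 + w^4 - 19*w^3 - 5*w^2 + 6*w + 2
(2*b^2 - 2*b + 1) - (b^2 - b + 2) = b^2 - b - 1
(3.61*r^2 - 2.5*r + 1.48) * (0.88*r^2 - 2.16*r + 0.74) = 3.1768*r^4 - 9.9976*r^3 + 9.3738*r^2 - 5.0468*r + 1.0952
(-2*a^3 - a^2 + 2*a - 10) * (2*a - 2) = -4*a^4 + 2*a^3 + 6*a^2 - 24*a + 20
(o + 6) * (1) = o + 6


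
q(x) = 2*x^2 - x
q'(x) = 4*x - 1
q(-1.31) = 4.74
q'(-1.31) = -6.24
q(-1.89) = 9.03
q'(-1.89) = -8.56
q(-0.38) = 0.67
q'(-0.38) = -2.52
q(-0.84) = 2.25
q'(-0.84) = -4.36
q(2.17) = 7.25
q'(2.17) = 7.68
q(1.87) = 5.12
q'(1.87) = 6.48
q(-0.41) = 0.75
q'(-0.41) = -2.64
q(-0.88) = 2.43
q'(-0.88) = -4.52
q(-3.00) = 21.00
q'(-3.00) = -13.00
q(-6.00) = 78.00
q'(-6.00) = -25.00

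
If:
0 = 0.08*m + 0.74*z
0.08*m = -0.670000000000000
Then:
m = -8.38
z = 0.91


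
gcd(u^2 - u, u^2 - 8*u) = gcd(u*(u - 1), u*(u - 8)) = u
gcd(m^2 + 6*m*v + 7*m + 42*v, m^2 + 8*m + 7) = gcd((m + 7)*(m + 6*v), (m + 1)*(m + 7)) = m + 7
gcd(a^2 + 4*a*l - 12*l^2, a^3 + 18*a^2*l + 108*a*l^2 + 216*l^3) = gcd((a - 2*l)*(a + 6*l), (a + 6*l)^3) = a + 6*l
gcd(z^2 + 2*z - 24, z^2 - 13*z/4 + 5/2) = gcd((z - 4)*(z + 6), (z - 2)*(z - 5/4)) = 1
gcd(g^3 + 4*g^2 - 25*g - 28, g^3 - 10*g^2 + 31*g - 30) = 1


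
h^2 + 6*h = h*(h + 6)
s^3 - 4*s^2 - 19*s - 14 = (s - 7)*(s + 1)*(s + 2)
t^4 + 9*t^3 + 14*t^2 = t^2*(t + 2)*(t + 7)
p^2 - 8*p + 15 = (p - 5)*(p - 3)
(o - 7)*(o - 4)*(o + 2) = o^3 - 9*o^2 + 6*o + 56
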